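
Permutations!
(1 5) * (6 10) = (1 5)(6 10) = [0, 5, 2, 3, 4, 1, 10, 7, 8, 9, 6]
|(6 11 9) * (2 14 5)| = |(2 14 5)(6 11 9)| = 3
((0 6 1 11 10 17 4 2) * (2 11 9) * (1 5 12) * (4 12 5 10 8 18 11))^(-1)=(0 2 9 1 12 17 10 6)(8 11 18)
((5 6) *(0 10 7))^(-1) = (0 7 10)(5 6)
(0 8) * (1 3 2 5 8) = (0 1 3 2 5 8) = [1, 3, 5, 2, 4, 8, 6, 7, 0]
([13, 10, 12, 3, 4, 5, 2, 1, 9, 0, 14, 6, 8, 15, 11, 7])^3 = [7, 11, 9, 3, 4, 5, 8, 14, 13, 15, 6, 12, 0, 1, 2, 10]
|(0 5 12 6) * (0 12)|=2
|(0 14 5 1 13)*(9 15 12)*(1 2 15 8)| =|(0 14 5 2 15 12 9 8 1 13)| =10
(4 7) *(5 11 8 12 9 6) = (4 7)(5 11 8 12 9 6) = [0, 1, 2, 3, 7, 11, 5, 4, 12, 6, 10, 8, 9]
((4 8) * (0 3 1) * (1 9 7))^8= (0 7 3 1 9)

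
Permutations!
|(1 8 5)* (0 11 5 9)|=6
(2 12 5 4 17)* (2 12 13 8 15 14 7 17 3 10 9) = (2 13 8 15 14 7 17 12 5 4 3 10 9) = [0, 1, 13, 10, 3, 4, 6, 17, 15, 2, 9, 11, 5, 8, 7, 14, 16, 12]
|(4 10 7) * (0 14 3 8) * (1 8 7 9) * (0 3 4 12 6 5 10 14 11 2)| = 18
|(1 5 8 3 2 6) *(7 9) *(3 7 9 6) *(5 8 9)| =4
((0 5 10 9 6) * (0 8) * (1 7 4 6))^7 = (0 6 7 9 5 8 4 1 10)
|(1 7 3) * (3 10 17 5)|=|(1 7 10 17 5 3)|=6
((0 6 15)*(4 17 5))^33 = (17)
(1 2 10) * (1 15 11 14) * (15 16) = (1 2 10 16 15 11 14) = [0, 2, 10, 3, 4, 5, 6, 7, 8, 9, 16, 14, 12, 13, 1, 11, 15]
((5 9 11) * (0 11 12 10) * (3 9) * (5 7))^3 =(0 5 12 11 3 10 7 9)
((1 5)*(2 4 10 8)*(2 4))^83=(1 5)(4 8 10)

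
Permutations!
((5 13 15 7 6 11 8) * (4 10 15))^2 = (4 15 6 8 13 10 7 11 5)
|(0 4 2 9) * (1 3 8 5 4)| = 8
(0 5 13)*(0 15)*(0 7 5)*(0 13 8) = (0 13 15 7 5 8) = [13, 1, 2, 3, 4, 8, 6, 5, 0, 9, 10, 11, 12, 15, 14, 7]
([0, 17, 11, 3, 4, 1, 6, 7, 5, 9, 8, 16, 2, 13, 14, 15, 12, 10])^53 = [0, 8, 11, 3, 4, 10, 6, 7, 17, 9, 1, 16, 2, 13, 14, 15, 12, 5]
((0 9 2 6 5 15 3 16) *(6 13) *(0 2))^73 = (0 9)(2 5 16 6 3 13 15)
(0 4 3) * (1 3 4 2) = (4)(0 2 1 3) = [2, 3, 1, 0, 4]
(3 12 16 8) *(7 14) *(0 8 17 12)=(0 8 3)(7 14)(12 16 17)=[8, 1, 2, 0, 4, 5, 6, 14, 3, 9, 10, 11, 16, 13, 7, 15, 17, 12]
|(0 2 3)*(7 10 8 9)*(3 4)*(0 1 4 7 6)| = 21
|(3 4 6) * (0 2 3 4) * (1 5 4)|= |(0 2 3)(1 5 4 6)|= 12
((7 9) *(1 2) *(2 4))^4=((1 4 2)(7 9))^4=(9)(1 4 2)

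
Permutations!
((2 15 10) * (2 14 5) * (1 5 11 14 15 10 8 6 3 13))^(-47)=(1 3 8 10 5 13 6 15 2)(11 14)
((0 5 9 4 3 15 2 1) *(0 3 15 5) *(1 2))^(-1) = (1 15 4 9 5 3) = ((1 3 5 9 4 15))^(-1)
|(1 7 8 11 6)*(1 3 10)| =7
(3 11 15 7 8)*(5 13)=(3 11 15 7 8)(5 13)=[0, 1, 2, 11, 4, 13, 6, 8, 3, 9, 10, 15, 12, 5, 14, 7]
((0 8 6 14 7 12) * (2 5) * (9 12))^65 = ((0 8 6 14 7 9 12)(2 5))^65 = (0 6 7 12 8 14 9)(2 5)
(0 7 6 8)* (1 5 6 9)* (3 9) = (0 7 3 9 1 5 6 8) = [7, 5, 2, 9, 4, 6, 8, 3, 0, 1]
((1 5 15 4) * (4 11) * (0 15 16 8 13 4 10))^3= (0 10 11 15)(1 8)(4 16)(5 13)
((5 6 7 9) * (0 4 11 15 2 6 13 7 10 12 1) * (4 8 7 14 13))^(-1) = (0 1 12 10 6 2 15 11 4 5 9 7 8)(13 14)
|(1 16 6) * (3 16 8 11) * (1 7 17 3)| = |(1 8 11)(3 16 6 7 17)| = 15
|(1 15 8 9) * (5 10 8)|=6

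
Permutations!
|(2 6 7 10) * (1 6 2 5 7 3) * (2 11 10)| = |(1 6 3)(2 11 10 5 7)| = 15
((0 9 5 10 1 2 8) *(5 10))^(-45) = (0 1)(2 9)(8 10)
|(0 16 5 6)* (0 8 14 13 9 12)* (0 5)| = |(0 16)(5 6 8 14 13 9 12)| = 14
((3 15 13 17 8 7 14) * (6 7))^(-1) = (3 14 7 6 8 17 13 15)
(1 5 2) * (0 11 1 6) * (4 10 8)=[11, 5, 6, 3, 10, 2, 0, 7, 4, 9, 8, 1]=(0 11 1 5 2 6)(4 10 8)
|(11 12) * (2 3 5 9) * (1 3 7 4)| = 14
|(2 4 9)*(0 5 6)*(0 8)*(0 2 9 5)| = 5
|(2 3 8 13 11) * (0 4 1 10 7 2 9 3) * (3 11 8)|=6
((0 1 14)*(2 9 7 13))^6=((0 1 14)(2 9 7 13))^6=(14)(2 7)(9 13)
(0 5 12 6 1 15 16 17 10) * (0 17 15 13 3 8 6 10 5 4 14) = (0 4 14)(1 13 3 8 6)(5 12 10 17)(15 16) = [4, 13, 2, 8, 14, 12, 1, 7, 6, 9, 17, 11, 10, 3, 0, 16, 15, 5]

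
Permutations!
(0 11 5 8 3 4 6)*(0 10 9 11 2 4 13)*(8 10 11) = [2, 1, 4, 13, 6, 10, 11, 7, 3, 8, 9, 5, 12, 0] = (0 2 4 6 11 5 10 9 8 3 13)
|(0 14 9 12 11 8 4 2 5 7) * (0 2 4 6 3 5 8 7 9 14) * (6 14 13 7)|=30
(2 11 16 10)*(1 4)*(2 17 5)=(1 4)(2 11 16 10 17 5)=[0, 4, 11, 3, 1, 2, 6, 7, 8, 9, 17, 16, 12, 13, 14, 15, 10, 5]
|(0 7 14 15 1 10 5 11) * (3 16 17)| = 24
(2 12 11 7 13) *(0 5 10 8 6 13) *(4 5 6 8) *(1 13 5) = (0 6 5 10 4 1 13 2 12 11 7) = [6, 13, 12, 3, 1, 10, 5, 0, 8, 9, 4, 7, 11, 2]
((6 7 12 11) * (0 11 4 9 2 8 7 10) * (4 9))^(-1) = ((0 11 6 10)(2 8 7 12 9))^(-1) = (0 10 6 11)(2 9 12 7 8)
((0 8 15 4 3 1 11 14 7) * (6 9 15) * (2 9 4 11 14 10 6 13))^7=((0 8 13 2 9 15 11 10 6 4 3 1 14 7))^7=(0 10)(1 9)(2 3)(4 13)(6 8)(7 11)(14 15)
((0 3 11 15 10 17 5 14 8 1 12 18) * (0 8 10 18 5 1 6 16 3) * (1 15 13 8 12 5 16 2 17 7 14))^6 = ((1 5)(2 17 15 18 12 16 3 11 13 8 6)(7 14 10))^6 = (2 3 17 11 15 13 18 8 12 6 16)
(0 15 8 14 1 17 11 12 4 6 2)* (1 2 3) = (0 15 8 14 2)(1 17 11 12 4 6 3) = [15, 17, 0, 1, 6, 5, 3, 7, 14, 9, 10, 12, 4, 13, 2, 8, 16, 11]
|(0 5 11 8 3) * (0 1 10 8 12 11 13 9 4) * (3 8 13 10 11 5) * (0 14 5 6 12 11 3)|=6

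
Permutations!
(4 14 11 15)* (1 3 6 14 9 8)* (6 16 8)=[0, 3, 2, 16, 9, 5, 14, 7, 1, 6, 10, 15, 12, 13, 11, 4, 8]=(1 3 16 8)(4 9 6 14 11 15)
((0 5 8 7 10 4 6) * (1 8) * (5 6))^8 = ((0 6)(1 8 7 10 4 5))^8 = (1 7 4)(5 8 10)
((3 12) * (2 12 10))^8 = (12)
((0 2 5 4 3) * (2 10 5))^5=(10)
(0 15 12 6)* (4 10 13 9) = [15, 1, 2, 3, 10, 5, 0, 7, 8, 4, 13, 11, 6, 9, 14, 12] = (0 15 12 6)(4 10 13 9)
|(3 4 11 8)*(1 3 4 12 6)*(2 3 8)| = |(1 8 4 11 2 3 12 6)| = 8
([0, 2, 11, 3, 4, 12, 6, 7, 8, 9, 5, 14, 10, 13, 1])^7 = (1 14 11 2)(5 12 10)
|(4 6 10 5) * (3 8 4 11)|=7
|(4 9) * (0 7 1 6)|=4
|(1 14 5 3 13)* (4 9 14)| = |(1 4 9 14 5 3 13)| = 7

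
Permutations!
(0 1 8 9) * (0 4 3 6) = (0 1 8 9 4 3 6) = [1, 8, 2, 6, 3, 5, 0, 7, 9, 4]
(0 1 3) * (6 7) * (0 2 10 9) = (0 1 3 2 10 9)(6 7) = [1, 3, 10, 2, 4, 5, 7, 6, 8, 0, 9]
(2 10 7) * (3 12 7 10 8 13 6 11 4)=(2 8 13 6 11 4 3 12 7)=[0, 1, 8, 12, 3, 5, 11, 2, 13, 9, 10, 4, 7, 6]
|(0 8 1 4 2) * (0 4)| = |(0 8 1)(2 4)| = 6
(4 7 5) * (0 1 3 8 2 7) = (0 1 3 8 2 7 5 4) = [1, 3, 7, 8, 0, 4, 6, 5, 2]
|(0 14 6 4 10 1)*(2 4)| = 7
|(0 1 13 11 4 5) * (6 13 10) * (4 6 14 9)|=|(0 1 10 14 9 4 5)(6 13 11)|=21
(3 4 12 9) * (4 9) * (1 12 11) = (1 12 4 11)(3 9) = [0, 12, 2, 9, 11, 5, 6, 7, 8, 3, 10, 1, 4]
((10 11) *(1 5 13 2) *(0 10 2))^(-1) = (0 13 5 1 2 11 10)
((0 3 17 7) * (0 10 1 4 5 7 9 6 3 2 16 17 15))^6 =((0 2 16 17 9 6 3 15)(1 4 5 7 10))^6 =(0 3 9 16)(1 4 5 7 10)(2 15 6 17)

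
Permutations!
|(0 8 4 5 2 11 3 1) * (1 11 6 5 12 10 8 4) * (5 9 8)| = 10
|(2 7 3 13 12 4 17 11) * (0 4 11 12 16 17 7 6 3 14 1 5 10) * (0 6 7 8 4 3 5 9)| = 12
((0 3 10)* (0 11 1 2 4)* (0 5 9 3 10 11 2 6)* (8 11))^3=(0 4 3 1 10 5 8 6 2 9 11)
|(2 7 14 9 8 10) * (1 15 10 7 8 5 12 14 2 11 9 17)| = 9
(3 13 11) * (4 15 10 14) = (3 13 11)(4 15 10 14) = [0, 1, 2, 13, 15, 5, 6, 7, 8, 9, 14, 3, 12, 11, 4, 10]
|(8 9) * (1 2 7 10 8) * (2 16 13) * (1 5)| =|(1 16 13 2 7 10 8 9 5)| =9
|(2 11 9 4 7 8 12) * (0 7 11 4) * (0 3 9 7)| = 6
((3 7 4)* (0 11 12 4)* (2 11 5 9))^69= (0 4 2)(3 11 5)(7 12 9)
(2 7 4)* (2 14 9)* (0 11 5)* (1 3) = (0 11 5)(1 3)(2 7 4 14 9) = [11, 3, 7, 1, 14, 0, 6, 4, 8, 2, 10, 5, 12, 13, 9]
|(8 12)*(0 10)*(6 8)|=6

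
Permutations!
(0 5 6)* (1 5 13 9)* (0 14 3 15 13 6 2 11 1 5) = [6, 0, 11, 15, 4, 2, 14, 7, 8, 5, 10, 1, 12, 9, 3, 13] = (0 6 14 3 15 13 9 5 2 11 1)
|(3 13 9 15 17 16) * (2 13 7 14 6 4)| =11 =|(2 13 9 15 17 16 3 7 14 6 4)|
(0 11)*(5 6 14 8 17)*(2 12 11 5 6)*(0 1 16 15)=(0 5 2 12 11 1 16 15)(6 14 8 17)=[5, 16, 12, 3, 4, 2, 14, 7, 17, 9, 10, 1, 11, 13, 8, 0, 15, 6]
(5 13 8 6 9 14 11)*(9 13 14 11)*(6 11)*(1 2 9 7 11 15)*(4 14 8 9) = (1 2 4 14 7 11 5 8 15)(6 13 9) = [0, 2, 4, 3, 14, 8, 13, 11, 15, 6, 10, 5, 12, 9, 7, 1]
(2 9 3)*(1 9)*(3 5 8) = (1 9 5 8 3 2) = [0, 9, 1, 2, 4, 8, 6, 7, 3, 5]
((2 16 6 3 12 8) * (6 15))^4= ((2 16 15 6 3 12 8))^4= (2 3 16 12 15 8 6)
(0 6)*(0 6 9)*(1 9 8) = (0 8 1 9) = [8, 9, 2, 3, 4, 5, 6, 7, 1, 0]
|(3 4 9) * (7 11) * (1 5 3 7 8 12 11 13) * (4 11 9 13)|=10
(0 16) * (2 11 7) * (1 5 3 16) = (0 1 5 3 16)(2 11 7) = [1, 5, 11, 16, 4, 3, 6, 2, 8, 9, 10, 7, 12, 13, 14, 15, 0]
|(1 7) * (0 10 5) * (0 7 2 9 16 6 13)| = |(0 10 5 7 1 2 9 16 6 13)| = 10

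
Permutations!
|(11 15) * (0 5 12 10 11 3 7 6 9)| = 10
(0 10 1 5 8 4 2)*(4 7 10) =(0 4 2)(1 5 8 7 10) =[4, 5, 0, 3, 2, 8, 6, 10, 7, 9, 1]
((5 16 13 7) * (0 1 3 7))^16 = ((0 1 3 7 5 16 13))^16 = (0 3 5 13 1 7 16)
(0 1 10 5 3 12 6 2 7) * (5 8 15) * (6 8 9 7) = (0 1 10 9 7)(2 6)(3 12 8 15 5) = [1, 10, 6, 12, 4, 3, 2, 0, 15, 7, 9, 11, 8, 13, 14, 5]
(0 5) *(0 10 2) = (0 5 10 2) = [5, 1, 0, 3, 4, 10, 6, 7, 8, 9, 2]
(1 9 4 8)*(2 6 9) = (1 2 6 9 4 8) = [0, 2, 6, 3, 8, 5, 9, 7, 1, 4]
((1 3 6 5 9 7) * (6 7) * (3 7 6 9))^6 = ((9)(1 7)(3 6 5))^6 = (9)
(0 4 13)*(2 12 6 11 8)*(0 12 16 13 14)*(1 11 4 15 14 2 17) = (0 15 14)(1 11 8 17)(2 16 13 12 6 4) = [15, 11, 16, 3, 2, 5, 4, 7, 17, 9, 10, 8, 6, 12, 0, 14, 13, 1]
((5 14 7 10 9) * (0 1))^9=(0 1)(5 9 10 7 14)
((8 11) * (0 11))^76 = (0 11 8)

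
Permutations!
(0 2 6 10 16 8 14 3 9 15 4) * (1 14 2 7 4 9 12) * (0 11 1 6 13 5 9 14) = (0 7 4 11 1)(2 13 5 9 15 14 3 12 6 10 16 8) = [7, 0, 13, 12, 11, 9, 10, 4, 2, 15, 16, 1, 6, 5, 3, 14, 8]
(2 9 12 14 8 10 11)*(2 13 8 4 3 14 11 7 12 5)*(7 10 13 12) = (2 9 5)(3 14 4)(8 13)(11 12) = [0, 1, 9, 14, 3, 2, 6, 7, 13, 5, 10, 12, 11, 8, 4]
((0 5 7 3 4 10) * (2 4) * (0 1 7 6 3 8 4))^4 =((0 5 6 3 2)(1 7 8 4 10))^4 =(0 2 3 6 5)(1 10 4 8 7)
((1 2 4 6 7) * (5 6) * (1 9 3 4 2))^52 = (3 7 5)(4 9 6)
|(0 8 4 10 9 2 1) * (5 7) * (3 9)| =8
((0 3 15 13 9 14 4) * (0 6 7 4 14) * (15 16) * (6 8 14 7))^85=(0 3 16 15 13 9)(4 8 14 7)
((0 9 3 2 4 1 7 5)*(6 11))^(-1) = ((0 9 3 2 4 1 7 5)(6 11))^(-1) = (0 5 7 1 4 2 3 9)(6 11)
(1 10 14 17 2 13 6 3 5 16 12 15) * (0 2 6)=[2, 10, 13, 5, 4, 16, 3, 7, 8, 9, 14, 11, 15, 0, 17, 1, 12, 6]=(0 2 13)(1 10 14 17 6 3 5 16 12 15)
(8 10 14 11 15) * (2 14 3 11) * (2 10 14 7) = (2 7)(3 11 15 8 14 10) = [0, 1, 7, 11, 4, 5, 6, 2, 14, 9, 3, 15, 12, 13, 10, 8]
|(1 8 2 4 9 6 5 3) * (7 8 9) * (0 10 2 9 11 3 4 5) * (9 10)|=6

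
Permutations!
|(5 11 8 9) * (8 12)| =|(5 11 12 8 9)| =5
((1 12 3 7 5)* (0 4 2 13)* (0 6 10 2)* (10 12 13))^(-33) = (0 4)(1 6 3 5 13 12 7)(2 10)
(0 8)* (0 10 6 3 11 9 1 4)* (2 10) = (0 8 2 10 6 3 11 9 1 4) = [8, 4, 10, 11, 0, 5, 3, 7, 2, 1, 6, 9]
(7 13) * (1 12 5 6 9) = (1 12 5 6 9)(7 13) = [0, 12, 2, 3, 4, 6, 9, 13, 8, 1, 10, 11, 5, 7]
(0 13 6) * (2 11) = [13, 1, 11, 3, 4, 5, 0, 7, 8, 9, 10, 2, 12, 6] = (0 13 6)(2 11)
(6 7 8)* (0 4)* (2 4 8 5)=(0 8 6 7 5 2 4)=[8, 1, 4, 3, 0, 2, 7, 5, 6]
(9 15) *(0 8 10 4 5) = (0 8 10 4 5)(9 15) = [8, 1, 2, 3, 5, 0, 6, 7, 10, 15, 4, 11, 12, 13, 14, 9]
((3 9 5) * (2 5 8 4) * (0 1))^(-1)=(0 1)(2 4 8 9 3 5)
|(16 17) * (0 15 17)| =|(0 15 17 16)| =4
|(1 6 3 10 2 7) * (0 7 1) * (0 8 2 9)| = 9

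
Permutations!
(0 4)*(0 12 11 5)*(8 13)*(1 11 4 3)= [3, 11, 2, 1, 12, 0, 6, 7, 13, 9, 10, 5, 4, 8]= (0 3 1 11 5)(4 12)(8 13)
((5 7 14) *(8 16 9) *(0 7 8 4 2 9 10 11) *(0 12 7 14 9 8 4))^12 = (16) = ((0 14 5 4 2 8 16 10 11 12 7 9))^12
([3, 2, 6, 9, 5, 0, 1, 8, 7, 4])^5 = [0, 6, 1, 3, 4, 5, 2, 8, 7, 9]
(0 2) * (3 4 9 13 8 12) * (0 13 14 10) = [2, 1, 13, 4, 9, 5, 6, 7, 12, 14, 0, 11, 3, 8, 10] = (0 2 13 8 12 3 4 9 14 10)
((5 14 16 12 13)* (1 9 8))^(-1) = ((1 9 8)(5 14 16 12 13))^(-1) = (1 8 9)(5 13 12 16 14)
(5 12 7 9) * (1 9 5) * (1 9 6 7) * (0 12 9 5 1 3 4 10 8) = (0 12 3 4 10 8)(1 6 7)(5 9) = [12, 6, 2, 4, 10, 9, 7, 1, 0, 5, 8, 11, 3]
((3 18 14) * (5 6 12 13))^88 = (3 18 14)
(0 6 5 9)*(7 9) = (0 6 5 7 9) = [6, 1, 2, 3, 4, 7, 5, 9, 8, 0]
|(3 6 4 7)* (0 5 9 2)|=4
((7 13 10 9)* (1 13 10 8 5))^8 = (13)(7 9 10)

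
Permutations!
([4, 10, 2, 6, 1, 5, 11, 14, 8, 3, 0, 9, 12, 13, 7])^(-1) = (0 10 1 4)(3 9 11 6)(7 14)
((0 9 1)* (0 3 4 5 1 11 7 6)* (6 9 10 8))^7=((0 10 8 6)(1 3 4 5)(7 9 11))^7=(0 6 8 10)(1 5 4 3)(7 9 11)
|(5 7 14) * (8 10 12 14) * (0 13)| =6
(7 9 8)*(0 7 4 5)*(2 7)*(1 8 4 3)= (0 2 7 9 4 5)(1 8 3)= [2, 8, 7, 1, 5, 0, 6, 9, 3, 4]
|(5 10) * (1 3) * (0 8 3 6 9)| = |(0 8 3 1 6 9)(5 10)| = 6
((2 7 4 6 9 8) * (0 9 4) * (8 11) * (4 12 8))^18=(12)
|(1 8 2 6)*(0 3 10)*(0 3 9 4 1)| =14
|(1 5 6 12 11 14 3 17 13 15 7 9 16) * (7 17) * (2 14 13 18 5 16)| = |(1 16)(2 14 3 7 9)(5 6 12 11 13 15 17 18)| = 40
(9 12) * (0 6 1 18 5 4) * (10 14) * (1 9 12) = (0 6 9 1 18 5 4)(10 14) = [6, 18, 2, 3, 0, 4, 9, 7, 8, 1, 14, 11, 12, 13, 10, 15, 16, 17, 5]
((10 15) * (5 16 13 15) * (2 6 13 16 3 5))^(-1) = ((16)(2 6 13 15 10)(3 5))^(-1) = (16)(2 10 15 13 6)(3 5)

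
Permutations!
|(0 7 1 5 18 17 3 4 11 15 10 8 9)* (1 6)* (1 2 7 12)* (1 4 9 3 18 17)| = 36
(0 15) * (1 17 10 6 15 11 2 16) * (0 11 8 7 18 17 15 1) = [8, 15, 16, 3, 4, 5, 1, 18, 7, 9, 6, 2, 12, 13, 14, 11, 0, 10, 17] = (0 8 7 18 17 10 6 1 15 11 2 16)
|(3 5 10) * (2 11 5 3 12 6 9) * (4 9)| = |(2 11 5 10 12 6 4 9)| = 8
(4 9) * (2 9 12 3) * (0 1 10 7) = (0 1 10 7)(2 9 4 12 3) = [1, 10, 9, 2, 12, 5, 6, 0, 8, 4, 7, 11, 3]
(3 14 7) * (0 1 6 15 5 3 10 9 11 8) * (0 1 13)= (0 13)(1 6 15 5 3 14 7 10 9 11 8)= [13, 6, 2, 14, 4, 3, 15, 10, 1, 11, 9, 8, 12, 0, 7, 5]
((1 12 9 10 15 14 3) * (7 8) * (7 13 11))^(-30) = ((1 12 9 10 15 14 3)(7 8 13 11))^(-30) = (1 14 10 12 3 15 9)(7 13)(8 11)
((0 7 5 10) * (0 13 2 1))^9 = (0 5 13 1 7 10 2) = ((0 7 5 10 13 2 1))^9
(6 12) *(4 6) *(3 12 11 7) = (3 12 4 6 11 7) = [0, 1, 2, 12, 6, 5, 11, 3, 8, 9, 10, 7, 4]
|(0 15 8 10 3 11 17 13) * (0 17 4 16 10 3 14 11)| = |(0 15 8 3)(4 16 10 14 11)(13 17)| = 20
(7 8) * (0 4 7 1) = (0 4 7 8 1) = [4, 0, 2, 3, 7, 5, 6, 8, 1]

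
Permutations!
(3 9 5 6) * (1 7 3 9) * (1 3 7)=(5 6 9)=[0, 1, 2, 3, 4, 6, 9, 7, 8, 5]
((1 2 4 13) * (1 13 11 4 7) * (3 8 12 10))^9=((13)(1 2 7)(3 8 12 10)(4 11))^9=(13)(3 8 12 10)(4 11)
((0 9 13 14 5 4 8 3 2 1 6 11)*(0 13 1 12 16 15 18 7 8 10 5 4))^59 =(0 5 10 4 14 13 11 6 1 9)(2 15 8 12 18 3 16 7)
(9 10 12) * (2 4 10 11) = [0, 1, 4, 3, 10, 5, 6, 7, 8, 11, 12, 2, 9] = (2 4 10 12 9 11)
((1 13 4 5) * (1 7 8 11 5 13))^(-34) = (13)(5 8)(7 11)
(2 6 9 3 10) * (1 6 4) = (1 6 9 3 10 2 4) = [0, 6, 4, 10, 1, 5, 9, 7, 8, 3, 2]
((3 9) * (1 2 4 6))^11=((1 2 4 6)(3 9))^11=(1 6 4 2)(3 9)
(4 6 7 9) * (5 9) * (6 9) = (4 9)(5 6 7) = [0, 1, 2, 3, 9, 6, 7, 5, 8, 4]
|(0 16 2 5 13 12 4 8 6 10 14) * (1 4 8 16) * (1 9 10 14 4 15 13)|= |(0 9 10 4 16 2 5 1 15 13 12 8 6 14)|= 14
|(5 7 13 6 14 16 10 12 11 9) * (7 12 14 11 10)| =|(5 12 10 14 16 7 13 6 11 9)| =10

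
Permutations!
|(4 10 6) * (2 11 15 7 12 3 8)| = 21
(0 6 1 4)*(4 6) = (0 4)(1 6) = [4, 6, 2, 3, 0, 5, 1]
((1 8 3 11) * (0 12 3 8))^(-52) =(0 11 12 1 3) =((0 12 3 11 1))^(-52)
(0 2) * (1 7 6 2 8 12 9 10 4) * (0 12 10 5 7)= (0 8 10 4 1)(2 12 9 5 7 6)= [8, 0, 12, 3, 1, 7, 2, 6, 10, 5, 4, 11, 9]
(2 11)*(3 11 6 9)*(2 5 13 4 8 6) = (3 11 5 13 4 8 6 9) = [0, 1, 2, 11, 8, 13, 9, 7, 6, 3, 10, 5, 12, 4]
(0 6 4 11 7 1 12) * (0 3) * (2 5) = (0 6 4 11 7 1 12 3)(2 5) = [6, 12, 5, 0, 11, 2, 4, 1, 8, 9, 10, 7, 3]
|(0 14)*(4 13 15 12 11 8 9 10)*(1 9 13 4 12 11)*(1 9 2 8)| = |(0 14)(1 2 8 13 15 11)(9 10 12)| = 6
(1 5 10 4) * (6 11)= (1 5 10 4)(6 11)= [0, 5, 2, 3, 1, 10, 11, 7, 8, 9, 4, 6]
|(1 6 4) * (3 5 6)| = |(1 3 5 6 4)| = 5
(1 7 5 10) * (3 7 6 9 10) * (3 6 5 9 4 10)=(1 5 6 4 10)(3 7 9)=[0, 5, 2, 7, 10, 6, 4, 9, 8, 3, 1]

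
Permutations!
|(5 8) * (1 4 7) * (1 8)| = |(1 4 7 8 5)| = 5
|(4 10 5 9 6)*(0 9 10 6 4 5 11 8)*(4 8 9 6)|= |(0 6 5 10 11 9 8)|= 7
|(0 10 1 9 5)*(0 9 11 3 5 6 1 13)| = 6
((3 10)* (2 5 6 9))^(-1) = ((2 5 6 9)(3 10))^(-1) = (2 9 6 5)(3 10)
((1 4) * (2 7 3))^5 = ((1 4)(2 7 3))^5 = (1 4)(2 3 7)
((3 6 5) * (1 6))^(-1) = (1 3 5 6)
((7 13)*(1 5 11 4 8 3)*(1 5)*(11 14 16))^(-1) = ((3 5 14 16 11 4 8)(7 13))^(-1) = (3 8 4 11 16 14 5)(7 13)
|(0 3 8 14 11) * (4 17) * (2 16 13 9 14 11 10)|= |(0 3 8 11)(2 16 13 9 14 10)(4 17)|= 12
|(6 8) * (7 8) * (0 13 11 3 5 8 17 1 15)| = 11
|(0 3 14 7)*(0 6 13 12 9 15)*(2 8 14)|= |(0 3 2 8 14 7 6 13 12 9 15)|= 11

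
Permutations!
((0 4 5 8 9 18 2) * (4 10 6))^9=((0 10 6 4 5 8 9 18 2))^9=(18)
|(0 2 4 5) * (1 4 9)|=|(0 2 9 1 4 5)|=6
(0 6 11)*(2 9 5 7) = (0 6 11)(2 9 5 7) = [6, 1, 9, 3, 4, 7, 11, 2, 8, 5, 10, 0]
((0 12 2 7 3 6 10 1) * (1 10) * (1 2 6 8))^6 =(0 8 7 6)(1 3 2 12)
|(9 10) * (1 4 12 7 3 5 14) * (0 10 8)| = |(0 10 9 8)(1 4 12 7 3 5 14)| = 28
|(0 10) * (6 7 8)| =|(0 10)(6 7 8)| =6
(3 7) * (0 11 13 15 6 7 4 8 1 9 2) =[11, 9, 0, 4, 8, 5, 7, 3, 1, 2, 10, 13, 12, 15, 14, 6] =(0 11 13 15 6 7 3 4 8 1 9 2)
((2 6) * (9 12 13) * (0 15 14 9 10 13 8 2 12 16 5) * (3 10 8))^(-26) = ((0 15 14 9 16 5)(2 6 12 3 10 13 8))^(-26) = (0 16 14)(2 12 10 8 6 3 13)(5 9 15)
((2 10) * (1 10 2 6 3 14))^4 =(1 14 3 6 10)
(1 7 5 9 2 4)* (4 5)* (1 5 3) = (1 7 4 5 9 2 3) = [0, 7, 3, 1, 5, 9, 6, 4, 8, 2]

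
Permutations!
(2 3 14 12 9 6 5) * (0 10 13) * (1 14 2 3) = (0 10 13)(1 14 12 9 6 5 3 2) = [10, 14, 1, 2, 4, 3, 5, 7, 8, 6, 13, 11, 9, 0, 12]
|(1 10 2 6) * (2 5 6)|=4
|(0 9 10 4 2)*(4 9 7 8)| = |(0 7 8 4 2)(9 10)| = 10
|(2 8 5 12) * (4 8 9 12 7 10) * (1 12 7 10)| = 20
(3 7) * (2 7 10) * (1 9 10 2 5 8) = [0, 9, 7, 2, 4, 8, 6, 3, 1, 10, 5] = (1 9 10 5 8)(2 7 3)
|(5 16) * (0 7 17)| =6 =|(0 7 17)(5 16)|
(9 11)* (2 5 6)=(2 5 6)(9 11)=[0, 1, 5, 3, 4, 6, 2, 7, 8, 11, 10, 9]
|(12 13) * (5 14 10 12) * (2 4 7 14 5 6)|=|(2 4 7 14 10 12 13 6)|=8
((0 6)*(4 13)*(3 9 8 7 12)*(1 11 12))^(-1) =(0 6)(1 7 8 9 3 12 11)(4 13) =((0 6)(1 11 12 3 9 8 7)(4 13))^(-1)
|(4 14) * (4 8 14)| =|(8 14)| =2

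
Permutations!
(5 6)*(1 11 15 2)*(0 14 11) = (0 14 11 15 2 1)(5 6) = [14, 0, 1, 3, 4, 6, 5, 7, 8, 9, 10, 15, 12, 13, 11, 2]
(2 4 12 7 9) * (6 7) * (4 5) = (2 5 4 12 6 7 9) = [0, 1, 5, 3, 12, 4, 7, 9, 8, 2, 10, 11, 6]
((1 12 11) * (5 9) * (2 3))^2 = (1 11 12)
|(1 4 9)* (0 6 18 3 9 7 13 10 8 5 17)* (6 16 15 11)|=|(0 16 15 11 6 18 3 9 1 4 7 13 10 8 5 17)|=16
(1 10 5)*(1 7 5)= (1 10)(5 7)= [0, 10, 2, 3, 4, 7, 6, 5, 8, 9, 1]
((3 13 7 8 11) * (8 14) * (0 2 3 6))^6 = ((0 2 3 13 7 14 8 11 6))^6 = (0 8 13)(2 11 7)(3 6 14)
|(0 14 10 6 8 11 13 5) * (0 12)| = |(0 14 10 6 8 11 13 5 12)| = 9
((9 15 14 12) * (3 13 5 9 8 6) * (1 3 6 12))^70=((1 3 13 5 9 15 14)(8 12))^70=(15)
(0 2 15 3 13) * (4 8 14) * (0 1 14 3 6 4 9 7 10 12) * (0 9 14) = (0 2 15 6 4 8 3 13 1)(7 10 12 9) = [2, 0, 15, 13, 8, 5, 4, 10, 3, 7, 12, 11, 9, 1, 14, 6]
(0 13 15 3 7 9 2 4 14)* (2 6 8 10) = (0 13 15 3 7 9 6 8 10 2 4 14) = [13, 1, 4, 7, 14, 5, 8, 9, 10, 6, 2, 11, 12, 15, 0, 3]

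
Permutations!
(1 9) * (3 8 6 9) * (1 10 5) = (1 3 8 6 9 10 5) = [0, 3, 2, 8, 4, 1, 9, 7, 6, 10, 5]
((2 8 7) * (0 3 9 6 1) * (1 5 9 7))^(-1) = (0 1 8 2 7 3)(5 6 9)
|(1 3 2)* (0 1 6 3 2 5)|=6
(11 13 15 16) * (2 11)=(2 11 13 15 16)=[0, 1, 11, 3, 4, 5, 6, 7, 8, 9, 10, 13, 12, 15, 14, 16, 2]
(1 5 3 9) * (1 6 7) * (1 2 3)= (1 5)(2 3 9 6 7)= [0, 5, 3, 9, 4, 1, 7, 2, 8, 6]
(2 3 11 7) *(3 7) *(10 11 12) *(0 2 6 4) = (0 2 7 6 4)(3 12 10 11) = [2, 1, 7, 12, 0, 5, 4, 6, 8, 9, 11, 3, 10]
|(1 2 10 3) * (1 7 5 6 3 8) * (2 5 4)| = 9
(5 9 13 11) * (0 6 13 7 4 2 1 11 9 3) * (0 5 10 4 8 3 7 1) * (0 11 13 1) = [6, 13, 11, 5, 2, 7, 1, 8, 3, 0, 4, 10, 12, 9] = (0 6 1 13 9)(2 11 10 4)(3 5 7 8)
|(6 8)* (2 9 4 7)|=|(2 9 4 7)(6 8)|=4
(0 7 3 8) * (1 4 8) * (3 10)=(0 7 10 3 1 4 8)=[7, 4, 2, 1, 8, 5, 6, 10, 0, 9, 3]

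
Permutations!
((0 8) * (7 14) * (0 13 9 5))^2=((0 8 13 9 5)(7 14))^2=(14)(0 13 5 8 9)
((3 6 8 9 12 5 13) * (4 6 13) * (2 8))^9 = ((2 8 9 12 5 4 6)(3 13))^9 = (2 9 5 6 8 12 4)(3 13)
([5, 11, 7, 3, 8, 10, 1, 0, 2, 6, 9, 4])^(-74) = (0 9 11 2 5 6 4 7 10 1 8)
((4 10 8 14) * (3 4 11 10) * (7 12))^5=(3 4)(7 12)(8 14 11 10)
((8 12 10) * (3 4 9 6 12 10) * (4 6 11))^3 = (12)(8 10)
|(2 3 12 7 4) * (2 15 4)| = |(2 3 12 7)(4 15)| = 4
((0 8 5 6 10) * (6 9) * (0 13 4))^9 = (0 8 5 9 6 10 13 4)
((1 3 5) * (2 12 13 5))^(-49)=((1 3 2 12 13 5))^(-49)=(1 5 13 12 2 3)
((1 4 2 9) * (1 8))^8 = (1 9 4 8 2)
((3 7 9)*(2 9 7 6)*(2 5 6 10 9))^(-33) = ((3 10 9)(5 6))^(-33) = (10)(5 6)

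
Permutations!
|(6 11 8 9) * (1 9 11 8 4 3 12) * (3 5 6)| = 20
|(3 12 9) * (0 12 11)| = |(0 12 9 3 11)| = 5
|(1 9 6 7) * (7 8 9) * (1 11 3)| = 12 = |(1 7 11 3)(6 8 9)|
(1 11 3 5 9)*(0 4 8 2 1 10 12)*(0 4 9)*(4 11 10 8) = (0 9 8 2 1 10 12 11 3 5) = [9, 10, 1, 5, 4, 0, 6, 7, 2, 8, 12, 3, 11]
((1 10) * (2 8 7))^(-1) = ((1 10)(2 8 7))^(-1) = (1 10)(2 7 8)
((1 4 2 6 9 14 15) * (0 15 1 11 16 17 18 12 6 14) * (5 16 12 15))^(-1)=((0 5 16 17 18 15 11 12 6 9)(1 4 2 14))^(-1)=(0 9 6 12 11 15 18 17 16 5)(1 14 2 4)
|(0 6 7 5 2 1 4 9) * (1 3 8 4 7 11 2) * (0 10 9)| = 42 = |(0 6 11 2 3 8 4)(1 7 5)(9 10)|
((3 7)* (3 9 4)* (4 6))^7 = (3 9 4 7 6) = ((3 7 9 6 4))^7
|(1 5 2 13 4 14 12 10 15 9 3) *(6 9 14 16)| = 36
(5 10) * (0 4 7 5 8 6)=[4, 1, 2, 3, 7, 10, 0, 5, 6, 9, 8]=(0 4 7 5 10 8 6)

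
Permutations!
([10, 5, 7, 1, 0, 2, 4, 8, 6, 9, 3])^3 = [1, 7, 6, 2, 3, 8, 10, 4, 0, 9, 5]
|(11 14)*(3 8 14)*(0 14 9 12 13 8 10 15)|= 12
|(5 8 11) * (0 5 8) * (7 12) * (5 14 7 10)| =6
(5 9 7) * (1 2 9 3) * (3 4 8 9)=[0, 2, 3, 1, 8, 4, 6, 5, 9, 7]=(1 2 3)(4 8 9 7 5)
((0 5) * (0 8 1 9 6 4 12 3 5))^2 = ((1 9 6 4 12 3 5 8))^2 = (1 6 12 5)(3 8 9 4)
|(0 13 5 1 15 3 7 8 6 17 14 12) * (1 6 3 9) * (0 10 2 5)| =|(0 13)(1 15 9)(2 5 6 17 14 12 10)(3 7 8)| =42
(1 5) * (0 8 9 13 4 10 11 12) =(0 8 9 13 4 10 11 12)(1 5) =[8, 5, 2, 3, 10, 1, 6, 7, 9, 13, 11, 12, 0, 4]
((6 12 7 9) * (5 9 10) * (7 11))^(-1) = (5 10 7 11 12 6 9)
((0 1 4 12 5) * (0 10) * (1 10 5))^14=(1 12 4)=((0 10)(1 4 12))^14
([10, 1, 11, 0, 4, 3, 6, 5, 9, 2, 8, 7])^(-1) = [3, 1, 9, 5, 4, 7, 6, 11, 10, 8, 0, 2]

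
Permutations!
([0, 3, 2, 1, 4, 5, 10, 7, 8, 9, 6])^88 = [0, 1, 2, 3, 4, 5, 6, 7, 8, 9, 10]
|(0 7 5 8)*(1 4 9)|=12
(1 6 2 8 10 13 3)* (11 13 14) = [0, 6, 8, 1, 4, 5, 2, 7, 10, 9, 14, 13, 12, 3, 11] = (1 6 2 8 10 14 11 13 3)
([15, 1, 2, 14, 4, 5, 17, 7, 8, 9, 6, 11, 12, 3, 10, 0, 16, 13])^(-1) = (0 15)(3 13 17 6 10 14)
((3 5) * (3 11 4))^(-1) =(3 4 11 5)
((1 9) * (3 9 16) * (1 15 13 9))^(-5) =((1 16 3)(9 15 13))^(-5) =(1 16 3)(9 15 13)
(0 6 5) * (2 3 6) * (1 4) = [2, 4, 3, 6, 1, 0, 5] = (0 2 3 6 5)(1 4)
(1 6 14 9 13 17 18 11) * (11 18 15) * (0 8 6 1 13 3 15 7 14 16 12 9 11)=(18)(0 8 6 16 12 9 3 15)(7 14 11 13 17)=[8, 1, 2, 15, 4, 5, 16, 14, 6, 3, 10, 13, 9, 17, 11, 0, 12, 7, 18]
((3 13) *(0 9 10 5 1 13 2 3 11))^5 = (0 13 5 9 11 1 10)(2 3) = ((0 9 10 5 1 13 11)(2 3))^5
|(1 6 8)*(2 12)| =|(1 6 8)(2 12)| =6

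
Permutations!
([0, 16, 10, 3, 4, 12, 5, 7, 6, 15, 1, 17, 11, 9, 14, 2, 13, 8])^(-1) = (1 10 2 15 9 13 16)(5 6 8 17 11 12)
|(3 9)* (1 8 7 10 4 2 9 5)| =9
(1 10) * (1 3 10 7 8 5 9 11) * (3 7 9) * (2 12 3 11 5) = (1 9 5 11)(2 12 3 10 7 8) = [0, 9, 12, 10, 4, 11, 6, 8, 2, 5, 7, 1, 3]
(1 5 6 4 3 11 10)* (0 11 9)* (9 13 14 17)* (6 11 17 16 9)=(0 17 6 4 3 13 14 16 9)(1 5 11 10)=[17, 5, 2, 13, 3, 11, 4, 7, 8, 0, 1, 10, 12, 14, 16, 15, 9, 6]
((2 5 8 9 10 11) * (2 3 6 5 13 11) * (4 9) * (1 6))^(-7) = ((1 6 5 8 4 9 10 2 13 11 3))^(-7) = (1 4 13 6 9 11 5 10 3 8 2)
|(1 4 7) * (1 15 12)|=5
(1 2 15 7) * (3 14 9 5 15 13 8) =[0, 2, 13, 14, 4, 15, 6, 1, 3, 5, 10, 11, 12, 8, 9, 7] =(1 2 13 8 3 14 9 5 15 7)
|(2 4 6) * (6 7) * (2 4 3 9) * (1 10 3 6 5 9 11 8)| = 30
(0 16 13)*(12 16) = (0 12 16 13) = [12, 1, 2, 3, 4, 5, 6, 7, 8, 9, 10, 11, 16, 0, 14, 15, 13]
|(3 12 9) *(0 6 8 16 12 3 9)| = |(0 6 8 16 12)| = 5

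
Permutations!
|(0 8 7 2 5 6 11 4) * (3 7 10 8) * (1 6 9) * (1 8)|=12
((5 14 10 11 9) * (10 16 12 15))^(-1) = ((5 14 16 12 15 10 11 9))^(-1) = (5 9 11 10 15 12 16 14)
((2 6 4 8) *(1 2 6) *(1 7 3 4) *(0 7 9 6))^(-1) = (0 8 4 3 7)(1 6 9 2) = ((0 7 3 4 8)(1 2 9 6))^(-1)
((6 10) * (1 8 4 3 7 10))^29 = (1 8 4 3 7 10 6)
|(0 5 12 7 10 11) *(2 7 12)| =6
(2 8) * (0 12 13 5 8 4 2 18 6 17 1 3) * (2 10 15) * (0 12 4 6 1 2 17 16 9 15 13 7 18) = [4, 3, 6, 12, 10, 8, 16, 18, 0, 15, 13, 11, 7, 5, 14, 17, 9, 2, 1] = (0 4 10 13 5 8)(1 3 12 7 18)(2 6 16 9 15 17)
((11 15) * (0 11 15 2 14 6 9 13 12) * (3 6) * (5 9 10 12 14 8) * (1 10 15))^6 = ((0 11 2 8 5 9 13 14 3 6 15 1 10 12))^6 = (0 13 10 5 15 2 3)(1 8 6 11 14 12 9)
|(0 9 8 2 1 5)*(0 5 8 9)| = 3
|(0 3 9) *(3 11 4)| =|(0 11 4 3 9)| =5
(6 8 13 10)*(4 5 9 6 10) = (4 5 9 6 8 13) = [0, 1, 2, 3, 5, 9, 8, 7, 13, 6, 10, 11, 12, 4]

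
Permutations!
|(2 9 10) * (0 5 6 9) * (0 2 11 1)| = |(0 5 6 9 10 11 1)| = 7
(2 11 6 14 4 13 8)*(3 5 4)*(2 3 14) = (14)(2 11 6)(3 5 4 13 8) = [0, 1, 11, 5, 13, 4, 2, 7, 3, 9, 10, 6, 12, 8, 14]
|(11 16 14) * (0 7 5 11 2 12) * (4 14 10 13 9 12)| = 9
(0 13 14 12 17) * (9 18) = (0 13 14 12 17)(9 18) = [13, 1, 2, 3, 4, 5, 6, 7, 8, 18, 10, 11, 17, 14, 12, 15, 16, 0, 9]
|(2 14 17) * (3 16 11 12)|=12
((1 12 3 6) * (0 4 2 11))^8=(12)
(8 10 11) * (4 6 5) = (4 6 5)(8 10 11) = [0, 1, 2, 3, 6, 4, 5, 7, 10, 9, 11, 8]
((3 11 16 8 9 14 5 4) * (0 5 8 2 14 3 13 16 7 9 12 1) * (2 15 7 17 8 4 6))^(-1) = ((0 5 6 2 14 4 13 16 15 7 9 3 11 17 8 12 1))^(-1) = (0 1 12 8 17 11 3 9 7 15 16 13 4 14 2 6 5)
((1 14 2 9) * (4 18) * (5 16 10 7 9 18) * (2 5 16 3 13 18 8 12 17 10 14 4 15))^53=((1 4 16 14 5 3 13 18 15 2 8 12 17 10 7 9))^53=(1 3 8 9 5 2 7 14 15 10 16 18 17 4 13 12)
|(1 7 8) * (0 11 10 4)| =|(0 11 10 4)(1 7 8)| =12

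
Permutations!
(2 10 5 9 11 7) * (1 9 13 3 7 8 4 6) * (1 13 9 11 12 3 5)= (1 11 8 4 6 13 5 9 12 3 7 2 10)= [0, 11, 10, 7, 6, 9, 13, 2, 4, 12, 1, 8, 3, 5]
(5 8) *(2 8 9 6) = (2 8 5 9 6) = [0, 1, 8, 3, 4, 9, 2, 7, 5, 6]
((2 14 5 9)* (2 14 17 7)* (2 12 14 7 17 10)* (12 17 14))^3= (2 10)(5 17 9 14 7)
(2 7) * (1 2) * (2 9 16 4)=(1 9 16 4 2 7)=[0, 9, 7, 3, 2, 5, 6, 1, 8, 16, 10, 11, 12, 13, 14, 15, 4]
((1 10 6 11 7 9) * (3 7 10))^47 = ((1 3 7 9)(6 11 10))^47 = (1 9 7 3)(6 10 11)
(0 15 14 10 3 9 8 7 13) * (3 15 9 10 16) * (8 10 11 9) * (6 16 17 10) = (0 8 7 13)(3 11 9 6 16)(10 15 14 17) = [8, 1, 2, 11, 4, 5, 16, 13, 7, 6, 15, 9, 12, 0, 17, 14, 3, 10]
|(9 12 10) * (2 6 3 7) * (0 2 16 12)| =|(0 2 6 3 7 16 12 10 9)| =9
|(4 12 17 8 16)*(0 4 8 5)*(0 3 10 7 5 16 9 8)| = 20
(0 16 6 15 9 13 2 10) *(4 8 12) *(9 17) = (0 16 6 15 17 9 13 2 10)(4 8 12) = [16, 1, 10, 3, 8, 5, 15, 7, 12, 13, 0, 11, 4, 2, 14, 17, 6, 9]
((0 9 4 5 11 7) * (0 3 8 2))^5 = (0 7 9 3 4 8 5 2 11)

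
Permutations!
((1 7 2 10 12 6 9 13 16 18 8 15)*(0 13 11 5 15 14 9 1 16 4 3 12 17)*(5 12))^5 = (0 15 9 7 13 16 11 2 4 18 12 10 3 8 6 17 5 14 1)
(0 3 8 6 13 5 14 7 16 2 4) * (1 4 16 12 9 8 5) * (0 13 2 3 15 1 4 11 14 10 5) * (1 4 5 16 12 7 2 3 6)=(0 15 4 13 5 10 16 6 3)(1 11 14 2 12 9 8)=[15, 11, 12, 0, 13, 10, 3, 7, 1, 8, 16, 14, 9, 5, 2, 4, 6]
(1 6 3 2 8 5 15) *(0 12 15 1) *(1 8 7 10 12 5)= (0 5 8 1 6 3 2 7 10 12 15)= [5, 6, 7, 2, 4, 8, 3, 10, 1, 9, 12, 11, 15, 13, 14, 0]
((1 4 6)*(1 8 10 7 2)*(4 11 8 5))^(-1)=(1 2 7 10 8 11)(4 5 6)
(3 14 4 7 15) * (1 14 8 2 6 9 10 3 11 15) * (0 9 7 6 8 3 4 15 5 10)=(0 9)(1 14 15 11 5 10 4 6 7)(2 8)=[9, 14, 8, 3, 6, 10, 7, 1, 2, 0, 4, 5, 12, 13, 15, 11]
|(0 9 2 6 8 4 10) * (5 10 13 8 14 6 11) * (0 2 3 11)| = 42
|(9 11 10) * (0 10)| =|(0 10 9 11)| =4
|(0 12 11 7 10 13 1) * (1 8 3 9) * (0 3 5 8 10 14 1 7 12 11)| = 30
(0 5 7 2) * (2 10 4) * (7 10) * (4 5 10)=(0 10 5 4 2)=[10, 1, 0, 3, 2, 4, 6, 7, 8, 9, 5]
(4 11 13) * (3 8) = (3 8)(4 11 13) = [0, 1, 2, 8, 11, 5, 6, 7, 3, 9, 10, 13, 12, 4]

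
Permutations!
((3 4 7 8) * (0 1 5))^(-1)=(0 5 1)(3 8 7 4)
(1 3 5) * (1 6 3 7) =(1 7)(3 5 6) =[0, 7, 2, 5, 4, 6, 3, 1]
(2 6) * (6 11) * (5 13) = (2 11 6)(5 13) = [0, 1, 11, 3, 4, 13, 2, 7, 8, 9, 10, 6, 12, 5]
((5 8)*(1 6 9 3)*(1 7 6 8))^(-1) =(1 5 8)(3 9 6 7)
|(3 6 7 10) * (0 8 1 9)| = |(0 8 1 9)(3 6 7 10)| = 4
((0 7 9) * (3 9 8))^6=(0 7 8 3 9)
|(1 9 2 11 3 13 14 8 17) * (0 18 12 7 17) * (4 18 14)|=|(0 14 8)(1 9 2 11 3 13 4 18 12 7 17)|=33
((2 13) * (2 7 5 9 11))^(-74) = (2 9 7)(5 13 11)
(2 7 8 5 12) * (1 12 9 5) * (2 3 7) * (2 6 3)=(1 12 2 6 3 7 8)(5 9)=[0, 12, 6, 7, 4, 9, 3, 8, 1, 5, 10, 11, 2]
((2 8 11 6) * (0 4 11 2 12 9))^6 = ((0 4 11 6 12 9)(2 8))^6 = (12)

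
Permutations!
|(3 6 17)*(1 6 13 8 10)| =|(1 6 17 3 13 8 10)| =7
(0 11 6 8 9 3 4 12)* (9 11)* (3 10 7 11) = (0 9 10 7 11 6 8 3 4 12) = [9, 1, 2, 4, 12, 5, 8, 11, 3, 10, 7, 6, 0]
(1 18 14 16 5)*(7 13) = (1 18 14 16 5)(7 13) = [0, 18, 2, 3, 4, 1, 6, 13, 8, 9, 10, 11, 12, 7, 16, 15, 5, 17, 14]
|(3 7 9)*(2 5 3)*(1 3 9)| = |(1 3 7)(2 5 9)| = 3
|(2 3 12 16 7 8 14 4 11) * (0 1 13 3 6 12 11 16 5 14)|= |(0 1 13 3 11 2 6 12 5 14 4 16 7 8)|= 14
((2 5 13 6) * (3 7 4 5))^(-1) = (2 6 13 5 4 7 3)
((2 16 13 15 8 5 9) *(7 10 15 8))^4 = ((2 16 13 8 5 9)(7 10 15))^4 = (2 5 13)(7 10 15)(8 16 9)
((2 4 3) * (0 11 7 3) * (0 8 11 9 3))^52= (0 4)(2 7)(3 11)(8 9)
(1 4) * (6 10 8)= (1 4)(6 10 8)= [0, 4, 2, 3, 1, 5, 10, 7, 6, 9, 8]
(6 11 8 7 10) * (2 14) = [0, 1, 14, 3, 4, 5, 11, 10, 7, 9, 6, 8, 12, 13, 2] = (2 14)(6 11 8 7 10)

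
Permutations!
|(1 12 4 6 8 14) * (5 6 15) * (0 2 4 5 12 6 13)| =|(0 2 4 15 12 5 13)(1 6 8 14)| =28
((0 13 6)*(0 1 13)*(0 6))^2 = ((0 6 1 13))^2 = (0 1)(6 13)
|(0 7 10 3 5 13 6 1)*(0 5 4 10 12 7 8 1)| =|(0 8 1 5 13 6)(3 4 10)(7 12)| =6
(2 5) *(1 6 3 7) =(1 6 3 7)(2 5) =[0, 6, 5, 7, 4, 2, 3, 1]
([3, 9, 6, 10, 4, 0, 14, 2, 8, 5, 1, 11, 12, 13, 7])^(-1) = (0 5 9 1 10 3)(2 7 14 6)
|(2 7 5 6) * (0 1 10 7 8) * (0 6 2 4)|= |(0 1 10 7 5 2 8 6 4)|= 9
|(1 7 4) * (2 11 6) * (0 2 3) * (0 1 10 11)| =|(0 2)(1 7 4 10 11 6 3)| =14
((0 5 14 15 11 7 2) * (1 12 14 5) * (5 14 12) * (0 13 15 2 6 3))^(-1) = (0 3 6 7 11 15 13 2 14 5 1)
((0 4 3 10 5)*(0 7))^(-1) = (0 7 5 10 3 4)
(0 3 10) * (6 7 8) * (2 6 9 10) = (0 3 2 6 7 8 9 10) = [3, 1, 6, 2, 4, 5, 7, 8, 9, 10, 0]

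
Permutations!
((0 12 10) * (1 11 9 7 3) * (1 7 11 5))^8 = (0 10 12)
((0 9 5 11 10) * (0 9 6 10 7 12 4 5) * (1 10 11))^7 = ((0 6 11 7 12 4 5 1 10 9))^7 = (0 1 12 6 10 4 11 9 5 7)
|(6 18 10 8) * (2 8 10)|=|(2 8 6 18)|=4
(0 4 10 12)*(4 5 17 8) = (0 5 17 8 4 10 12) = [5, 1, 2, 3, 10, 17, 6, 7, 4, 9, 12, 11, 0, 13, 14, 15, 16, 8]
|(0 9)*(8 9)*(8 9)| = |(0 9)| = 2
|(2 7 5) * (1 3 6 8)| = 12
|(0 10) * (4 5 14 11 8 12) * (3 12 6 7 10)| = 11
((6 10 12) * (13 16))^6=(16)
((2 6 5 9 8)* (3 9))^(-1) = (2 8 9 3 5 6)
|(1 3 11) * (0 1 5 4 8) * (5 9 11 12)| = |(0 1 3 12 5 4 8)(9 11)| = 14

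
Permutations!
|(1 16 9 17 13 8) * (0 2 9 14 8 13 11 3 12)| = 28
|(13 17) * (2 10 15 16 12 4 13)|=8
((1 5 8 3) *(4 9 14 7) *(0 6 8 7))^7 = (0 4 1 6 9 5 8 14 7 3) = ((0 6 8 3 1 5 7 4 9 14))^7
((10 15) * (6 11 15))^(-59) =(6 11 15 10)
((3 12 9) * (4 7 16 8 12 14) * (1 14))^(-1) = (1 3 9 12 8 16 7 4 14)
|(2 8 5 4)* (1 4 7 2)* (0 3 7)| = |(0 3 7 2 8 5)(1 4)| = 6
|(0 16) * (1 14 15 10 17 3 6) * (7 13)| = |(0 16)(1 14 15 10 17 3 6)(7 13)| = 14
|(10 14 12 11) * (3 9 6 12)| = 7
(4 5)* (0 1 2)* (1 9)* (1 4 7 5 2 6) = (0 9 4 2)(1 6)(5 7) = [9, 6, 0, 3, 2, 7, 1, 5, 8, 4]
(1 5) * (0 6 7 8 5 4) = [6, 4, 2, 3, 0, 1, 7, 8, 5] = (0 6 7 8 5 1 4)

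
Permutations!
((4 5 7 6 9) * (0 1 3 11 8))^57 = (0 3 8 1 11)(4 7 9 5 6)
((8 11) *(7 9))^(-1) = (7 9)(8 11)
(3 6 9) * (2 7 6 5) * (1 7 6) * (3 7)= (1 3 5 2 6 9 7)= [0, 3, 6, 5, 4, 2, 9, 1, 8, 7]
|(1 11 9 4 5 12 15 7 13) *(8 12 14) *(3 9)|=|(1 11 3 9 4 5 14 8 12 15 7 13)|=12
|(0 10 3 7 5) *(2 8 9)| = |(0 10 3 7 5)(2 8 9)| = 15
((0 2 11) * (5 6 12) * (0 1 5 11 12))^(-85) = (0 6 5 1 11 12 2)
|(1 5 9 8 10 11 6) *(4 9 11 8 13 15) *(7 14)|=4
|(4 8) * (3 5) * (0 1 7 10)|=|(0 1 7 10)(3 5)(4 8)|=4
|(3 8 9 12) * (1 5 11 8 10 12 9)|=12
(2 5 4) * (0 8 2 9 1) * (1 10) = (0 8 2 5 4 9 10 1) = [8, 0, 5, 3, 9, 4, 6, 7, 2, 10, 1]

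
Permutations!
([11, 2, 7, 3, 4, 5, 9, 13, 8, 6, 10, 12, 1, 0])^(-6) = [11, 2, 7, 3, 4, 5, 6, 13, 8, 9, 10, 12, 1, 0]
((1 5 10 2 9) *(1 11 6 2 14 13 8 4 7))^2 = ((1 5 10 14 13 8 4 7)(2 9 11 6))^2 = (1 10 13 4)(2 11)(5 14 8 7)(6 9)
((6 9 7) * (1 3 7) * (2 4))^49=((1 3 7 6 9)(2 4))^49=(1 9 6 7 3)(2 4)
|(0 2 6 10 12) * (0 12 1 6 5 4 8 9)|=|(12)(0 2 5 4 8 9)(1 6 10)|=6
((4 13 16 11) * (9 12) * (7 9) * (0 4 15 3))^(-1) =(0 3 15 11 16 13 4)(7 12 9)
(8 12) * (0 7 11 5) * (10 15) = (0 7 11 5)(8 12)(10 15) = [7, 1, 2, 3, 4, 0, 6, 11, 12, 9, 15, 5, 8, 13, 14, 10]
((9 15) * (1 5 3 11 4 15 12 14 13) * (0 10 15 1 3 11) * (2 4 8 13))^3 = ((0 10 15 9 12 14 2 4 1 5 11 8 13 3))^3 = (0 9 2 5 13 10 12 4 11 3 15 14 1 8)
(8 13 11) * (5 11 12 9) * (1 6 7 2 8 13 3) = (1 6 7 2 8 3)(5 11 13 12 9) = [0, 6, 8, 1, 4, 11, 7, 2, 3, 5, 10, 13, 9, 12]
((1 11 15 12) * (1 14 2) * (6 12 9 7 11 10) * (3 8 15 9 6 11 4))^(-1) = ((1 10 11 9 7 4 3 8 15 6 12 14 2))^(-1) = (1 2 14 12 6 15 8 3 4 7 9 11 10)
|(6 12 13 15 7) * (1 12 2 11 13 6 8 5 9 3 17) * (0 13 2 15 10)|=30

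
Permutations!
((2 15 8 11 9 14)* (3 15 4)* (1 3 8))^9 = (15)(2 11)(4 9)(8 14)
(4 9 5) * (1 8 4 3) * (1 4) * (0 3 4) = [3, 8, 2, 0, 9, 4, 6, 7, 1, 5] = (0 3)(1 8)(4 9 5)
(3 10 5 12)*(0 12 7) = (0 12 3 10 5 7) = [12, 1, 2, 10, 4, 7, 6, 0, 8, 9, 5, 11, 3]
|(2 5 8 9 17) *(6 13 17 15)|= |(2 5 8 9 15 6 13 17)|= 8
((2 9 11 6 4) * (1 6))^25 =(1 6 4 2 9 11)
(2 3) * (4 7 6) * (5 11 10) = [0, 1, 3, 2, 7, 11, 4, 6, 8, 9, 5, 10] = (2 3)(4 7 6)(5 11 10)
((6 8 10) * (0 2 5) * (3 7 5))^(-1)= (0 5 7 3 2)(6 10 8)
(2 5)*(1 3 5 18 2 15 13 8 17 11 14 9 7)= (1 3 5 15 13 8 17 11 14 9 7)(2 18)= [0, 3, 18, 5, 4, 15, 6, 1, 17, 7, 10, 14, 12, 8, 9, 13, 16, 11, 2]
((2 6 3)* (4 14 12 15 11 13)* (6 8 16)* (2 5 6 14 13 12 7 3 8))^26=(3 14 8 5 7 16 6)(11 15 12)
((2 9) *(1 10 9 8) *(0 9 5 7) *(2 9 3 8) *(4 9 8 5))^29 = ((0 3 5 7)(1 10 4 9 8))^29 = (0 3 5 7)(1 8 9 4 10)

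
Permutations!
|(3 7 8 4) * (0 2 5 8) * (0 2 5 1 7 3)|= |(0 5 8 4)(1 7 2)|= 12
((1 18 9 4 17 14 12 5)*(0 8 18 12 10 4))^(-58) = ((0 8 18 9)(1 12 5)(4 17 14 10))^(-58) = (0 18)(1 5 12)(4 14)(8 9)(10 17)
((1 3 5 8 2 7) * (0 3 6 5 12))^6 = ((0 3 12)(1 6 5 8 2 7))^6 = (12)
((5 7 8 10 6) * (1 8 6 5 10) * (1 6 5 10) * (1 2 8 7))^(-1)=((10)(1 7 5)(2 8 6))^(-1)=(10)(1 5 7)(2 6 8)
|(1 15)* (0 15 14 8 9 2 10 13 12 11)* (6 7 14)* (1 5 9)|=45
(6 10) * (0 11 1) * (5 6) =[11, 0, 2, 3, 4, 6, 10, 7, 8, 9, 5, 1] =(0 11 1)(5 6 10)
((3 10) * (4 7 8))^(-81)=(3 10)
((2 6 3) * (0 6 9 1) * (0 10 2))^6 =((0 6 3)(1 10 2 9))^6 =(1 2)(9 10)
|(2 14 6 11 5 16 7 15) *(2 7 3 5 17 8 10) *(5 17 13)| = 22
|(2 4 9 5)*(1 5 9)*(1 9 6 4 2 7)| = 3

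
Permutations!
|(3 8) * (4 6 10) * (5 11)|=6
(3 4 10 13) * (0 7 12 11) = (0 7 12 11)(3 4 10 13) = [7, 1, 2, 4, 10, 5, 6, 12, 8, 9, 13, 0, 11, 3]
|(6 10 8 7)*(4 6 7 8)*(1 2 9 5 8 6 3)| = 9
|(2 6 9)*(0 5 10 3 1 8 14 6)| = 10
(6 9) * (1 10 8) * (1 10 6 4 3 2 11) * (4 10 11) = (1 6 9 10 8 11)(2 4 3) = [0, 6, 4, 2, 3, 5, 9, 7, 11, 10, 8, 1]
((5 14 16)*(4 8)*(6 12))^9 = (16)(4 8)(6 12)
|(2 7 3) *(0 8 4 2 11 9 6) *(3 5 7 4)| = |(0 8 3 11 9 6)(2 4)(5 7)| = 6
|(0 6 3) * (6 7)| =|(0 7 6 3)| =4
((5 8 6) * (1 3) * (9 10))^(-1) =(1 3)(5 6 8)(9 10)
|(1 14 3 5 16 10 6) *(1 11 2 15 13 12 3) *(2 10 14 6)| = |(1 6 11 10 2 15 13 12 3 5 16 14)| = 12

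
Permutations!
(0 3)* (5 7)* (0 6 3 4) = (0 4)(3 6)(5 7) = [4, 1, 2, 6, 0, 7, 3, 5]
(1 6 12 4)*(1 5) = (1 6 12 4 5) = [0, 6, 2, 3, 5, 1, 12, 7, 8, 9, 10, 11, 4]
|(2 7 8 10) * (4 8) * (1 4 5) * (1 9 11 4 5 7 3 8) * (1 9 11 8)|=|(1 5 11 4 9 8 10 2 3)|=9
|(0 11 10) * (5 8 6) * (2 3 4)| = |(0 11 10)(2 3 4)(5 8 6)| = 3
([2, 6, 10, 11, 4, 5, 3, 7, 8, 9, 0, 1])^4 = [2, 1, 10, 3, 4, 5, 6, 7, 8, 9, 0, 11]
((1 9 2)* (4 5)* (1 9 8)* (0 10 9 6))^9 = ((0 10 9 2 6)(1 8)(4 5))^9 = (0 6 2 9 10)(1 8)(4 5)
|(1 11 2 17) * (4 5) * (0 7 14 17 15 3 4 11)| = 30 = |(0 7 14 17 1)(2 15 3 4 5 11)|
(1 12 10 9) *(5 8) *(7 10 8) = (1 12 8 5 7 10 9) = [0, 12, 2, 3, 4, 7, 6, 10, 5, 1, 9, 11, 8]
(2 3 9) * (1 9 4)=[0, 9, 3, 4, 1, 5, 6, 7, 8, 2]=(1 9 2 3 4)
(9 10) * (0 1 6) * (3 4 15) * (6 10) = (0 1 10 9 6)(3 4 15) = [1, 10, 2, 4, 15, 5, 0, 7, 8, 6, 9, 11, 12, 13, 14, 3]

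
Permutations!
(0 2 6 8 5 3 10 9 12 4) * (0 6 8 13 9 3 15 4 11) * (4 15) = [2, 1, 8, 10, 6, 4, 13, 7, 5, 12, 3, 0, 11, 9, 14, 15] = (15)(0 2 8 5 4 6 13 9 12 11)(3 10)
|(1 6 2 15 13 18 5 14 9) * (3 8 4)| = |(1 6 2 15 13 18 5 14 9)(3 8 4)| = 9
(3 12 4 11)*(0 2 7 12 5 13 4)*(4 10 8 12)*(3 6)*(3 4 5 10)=(0 2 7 5 13 3 10 8 12)(4 11 6)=[2, 1, 7, 10, 11, 13, 4, 5, 12, 9, 8, 6, 0, 3]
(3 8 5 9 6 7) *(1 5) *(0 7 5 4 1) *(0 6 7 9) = (0 9 7 3 8 6 5)(1 4) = [9, 4, 2, 8, 1, 0, 5, 3, 6, 7]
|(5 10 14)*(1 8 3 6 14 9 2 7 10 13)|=|(1 8 3 6 14 5 13)(2 7 10 9)|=28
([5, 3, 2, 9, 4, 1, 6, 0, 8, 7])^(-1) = [7, 5, 2, 1, 4, 0, 6, 9, 8, 3]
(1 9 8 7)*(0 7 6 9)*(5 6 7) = (0 5 6 9 8 7 1) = [5, 0, 2, 3, 4, 6, 9, 1, 7, 8]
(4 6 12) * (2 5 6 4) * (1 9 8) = (1 9 8)(2 5 6 12) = [0, 9, 5, 3, 4, 6, 12, 7, 1, 8, 10, 11, 2]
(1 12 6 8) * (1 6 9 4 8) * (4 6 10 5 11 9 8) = (1 12 8 10 5 11 9 6) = [0, 12, 2, 3, 4, 11, 1, 7, 10, 6, 5, 9, 8]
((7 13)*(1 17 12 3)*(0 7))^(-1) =((0 7 13)(1 17 12 3))^(-1) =(0 13 7)(1 3 12 17)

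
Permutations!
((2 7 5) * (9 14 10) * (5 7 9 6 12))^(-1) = (2 5 12 6 10 14 9)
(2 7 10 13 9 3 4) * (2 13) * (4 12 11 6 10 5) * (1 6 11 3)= [0, 6, 7, 12, 13, 4, 10, 5, 8, 1, 2, 11, 3, 9]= (1 6 10 2 7 5 4 13 9)(3 12)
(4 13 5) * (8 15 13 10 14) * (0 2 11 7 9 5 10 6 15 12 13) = (0 2 11 7 9 5 4 6 15)(8 12 13 10 14) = [2, 1, 11, 3, 6, 4, 15, 9, 12, 5, 14, 7, 13, 10, 8, 0]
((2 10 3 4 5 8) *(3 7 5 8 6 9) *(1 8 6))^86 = ((1 8 2 10 7 5)(3 4 6 9))^86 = (1 2 7)(3 6)(4 9)(5 8 10)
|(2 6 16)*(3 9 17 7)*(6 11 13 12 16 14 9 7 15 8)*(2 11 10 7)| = 12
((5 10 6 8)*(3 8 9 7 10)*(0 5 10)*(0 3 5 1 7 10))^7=(0 7 8 1 3)(6 9 10)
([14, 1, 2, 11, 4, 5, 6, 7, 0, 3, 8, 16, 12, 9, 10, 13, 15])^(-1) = (0 8 10 14)(3 9 13 15 16 11)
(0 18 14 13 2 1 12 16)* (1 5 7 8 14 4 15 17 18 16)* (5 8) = (0 16)(1 12)(2 8 14 13)(4 15 17 18)(5 7) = [16, 12, 8, 3, 15, 7, 6, 5, 14, 9, 10, 11, 1, 2, 13, 17, 0, 18, 4]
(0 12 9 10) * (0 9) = (0 12)(9 10) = [12, 1, 2, 3, 4, 5, 6, 7, 8, 10, 9, 11, 0]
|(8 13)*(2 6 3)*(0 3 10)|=|(0 3 2 6 10)(8 13)|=10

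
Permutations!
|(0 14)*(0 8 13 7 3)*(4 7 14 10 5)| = |(0 10 5 4 7 3)(8 13 14)| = 6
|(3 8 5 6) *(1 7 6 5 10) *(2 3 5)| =|(1 7 6 5 2 3 8 10)| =8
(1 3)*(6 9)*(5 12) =[0, 3, 2, 1, 4, 12, 9, 7, 8, 6, 10, 11, 5] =(1 3)(5 12)(6 9)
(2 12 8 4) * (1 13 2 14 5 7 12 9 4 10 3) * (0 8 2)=(0 8 10 3 1 13)(2 9 4 14 5 7 12)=[8, 13, 9, 1, 14, 7, 6, 12, 10, 4, 3, 11, 2, 0, 5]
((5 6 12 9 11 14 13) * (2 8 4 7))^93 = ((2 8 4 7)(5 6 12 9 11 14 13))^93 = (2 8 4 7)(5 12 11 13 6 9 14)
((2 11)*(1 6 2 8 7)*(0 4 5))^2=(0 5 4)(1 2 8)(6 11 7)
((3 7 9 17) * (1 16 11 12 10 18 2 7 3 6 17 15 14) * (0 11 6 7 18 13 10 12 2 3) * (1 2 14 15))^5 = (0 3 18 2 14 11)(1 9 7 17 6 16)(10 13) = ((0 11 14 2 18 3)(1 16 6 17 7 9)(10 13))^5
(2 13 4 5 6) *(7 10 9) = (2 13 4 5 6)(7 10 9) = [0, 1, 13, 3, 5, 6, 2, 10, 8, 7, 9, 11, 12, 4]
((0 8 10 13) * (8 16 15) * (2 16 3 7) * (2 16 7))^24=(0 8 7)(2 13 15)(3 10 16)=((0 3 2 7 16 15 8 10 13))^24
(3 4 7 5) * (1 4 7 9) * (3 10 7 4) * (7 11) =(1 3 4 9)(5 10 11 7) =[0, 3, 2, 4, 9, 10, 6, 5, 8, 1, 11, 7]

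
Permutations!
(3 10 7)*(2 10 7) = (2 10)(3 7) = [0, 1, 10, 7, 4, 5, 6, 3, 8, 9, 2]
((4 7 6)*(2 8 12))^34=(2 8 12)(4 7 6)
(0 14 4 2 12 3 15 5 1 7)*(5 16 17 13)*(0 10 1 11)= (0 14 4 2 12 3 15 16 17 13 5 11)(1 7 10)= [14, 7, 12, 15, 2, 11, 6, 10, 8, 9, 1, 0, 3, 5, 4, 16, 17, 13]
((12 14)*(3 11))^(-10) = (14)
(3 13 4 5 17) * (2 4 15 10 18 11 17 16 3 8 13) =(2 4 5 16 3)(8 13 15 10 18 11 17) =[0, 1, 4, 2, 5, 16, 6, 7, 13, 9, 18, 17, 12, 15, 14, 10, 3, 8, 11]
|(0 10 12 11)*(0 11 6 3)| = 5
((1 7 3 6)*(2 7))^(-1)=((1 2 7 3 6))^(-1)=(1 6 3 7 2)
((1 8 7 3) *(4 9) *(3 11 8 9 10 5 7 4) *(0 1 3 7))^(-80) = (0 1 9 7 11 8 4 10 5)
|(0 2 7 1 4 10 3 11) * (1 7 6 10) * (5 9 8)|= 6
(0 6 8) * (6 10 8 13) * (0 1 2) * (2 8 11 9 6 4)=(0 10 11 9 6 13 4 2)(1 8)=[10, 8, 0, 3, 2, 5, 13, 7, 1, 6, 11, 9, 12, 4]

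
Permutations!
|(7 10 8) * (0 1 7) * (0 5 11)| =|(0 1 7 10 8 5 11)| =7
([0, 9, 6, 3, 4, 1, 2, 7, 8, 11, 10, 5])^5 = (1 9 11 5)(2 6)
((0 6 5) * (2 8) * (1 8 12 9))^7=(0 6 5)(1 2 9 8 12)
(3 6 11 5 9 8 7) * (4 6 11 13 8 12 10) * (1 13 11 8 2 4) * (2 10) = (1 13 10)(2 4 6 11 5 9 12)(3 8 7) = [0, 13, 4, 8, 6, 9, 11, 3, 7, 12, 1, 5, 2, 10]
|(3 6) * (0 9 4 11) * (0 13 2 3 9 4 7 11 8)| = 21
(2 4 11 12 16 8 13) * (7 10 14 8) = (2 4 11 12 16 7 10 14 8 13) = [0, 1, 4, 3, 11, 5, 6, 10, 13, 9, 14, 12, 16, 2, 8, 15, 7]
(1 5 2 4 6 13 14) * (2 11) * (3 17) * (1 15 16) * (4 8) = (1 5 11 2 8 4 6 13 14 15 16)(3 17) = [0, 5, 8, 17, 6, 11, 13, 7, 4, 9, 10, 2, 12, 14, 15, 16, 1, 3]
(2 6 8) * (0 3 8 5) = [3, 1, 6, 8, 4, 0, 5, 7, 2] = (0 3 8 2 6 5)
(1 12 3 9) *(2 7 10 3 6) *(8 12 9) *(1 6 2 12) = (1 9 6 12 2 7 10 3 8) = [0, 9, 7, 8, 4, 5, 12, 10, 1, 6, 3, 11, 2]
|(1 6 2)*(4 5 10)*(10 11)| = 12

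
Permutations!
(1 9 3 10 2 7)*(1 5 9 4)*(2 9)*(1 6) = [0, 4, 7, 10, 6, 2, 1, 5, 8, 3, 9] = (1 4 6)(2 7 5)(3 10 9)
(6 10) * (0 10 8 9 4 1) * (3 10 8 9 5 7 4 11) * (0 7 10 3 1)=(0 8 5 10 6 9 11 1 7 4)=[8, 7, 2, 3, 0, 10, 9, 4, 5, 11, 6, 1]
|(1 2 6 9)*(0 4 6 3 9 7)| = |(0 4 6 7)(1 2 3 9)| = 4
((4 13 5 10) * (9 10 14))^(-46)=((4 13 5 14 9 10))^(-46)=(4 5 9)(10 13 14)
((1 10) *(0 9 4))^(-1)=((0 9 4)(1 10))^(-1)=(0 4 9)(1 10)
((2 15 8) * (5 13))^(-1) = ((2 15 8)(5 13))^(-1) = (2 8 15)(5 13)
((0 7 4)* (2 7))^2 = (0 7)(2 4)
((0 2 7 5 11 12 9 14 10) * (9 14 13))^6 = ((0 2 7 5 11 12 14 10)(9 13))^6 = (0 14 11 7)(2 10 12 5)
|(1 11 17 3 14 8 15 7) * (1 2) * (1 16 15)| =|(1 11 17 3 14 8)(2 16 15 7)| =12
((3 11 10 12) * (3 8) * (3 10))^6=((3 11)(8 10 12))^6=(12)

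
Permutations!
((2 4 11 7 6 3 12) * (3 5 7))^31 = ((2 4 11 3 12)(5 7 6))^31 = (2 4 11 3 12)(5 7 6)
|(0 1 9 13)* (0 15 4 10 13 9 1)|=|(4 10 13 15)|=4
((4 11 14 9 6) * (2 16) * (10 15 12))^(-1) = (2 16)(4 6 9 14 11)(10 12 15)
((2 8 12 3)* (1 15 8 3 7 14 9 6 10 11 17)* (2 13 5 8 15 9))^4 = ((1 9 6 10 11 17)(2 3 13 5 8 12 7 14))^4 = (1 11 6)(2 8)(3 12)(5 14)(7 13)(9 17 10)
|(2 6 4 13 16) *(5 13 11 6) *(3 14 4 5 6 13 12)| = 10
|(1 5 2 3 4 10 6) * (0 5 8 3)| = 6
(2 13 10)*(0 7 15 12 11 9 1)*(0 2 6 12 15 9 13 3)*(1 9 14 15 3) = (0 7 14 15 3)(1 2)(6 12 11 13 10) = [7, 2, 1, 0, 4, 5, 12, 14, 8, 9, 6, 13, 11, 10, 15, 3]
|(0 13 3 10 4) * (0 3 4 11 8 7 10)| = 4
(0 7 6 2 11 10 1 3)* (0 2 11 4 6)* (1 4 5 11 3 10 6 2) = (0 7)(1 10 4 2 5 11 6 3) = [7, 10, 5, 1, 2, 11, 3, 0, 8, 9, 4, 6]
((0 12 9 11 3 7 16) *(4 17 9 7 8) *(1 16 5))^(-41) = (0 12 7 5 1 16)(3 8 4 17 9 11)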